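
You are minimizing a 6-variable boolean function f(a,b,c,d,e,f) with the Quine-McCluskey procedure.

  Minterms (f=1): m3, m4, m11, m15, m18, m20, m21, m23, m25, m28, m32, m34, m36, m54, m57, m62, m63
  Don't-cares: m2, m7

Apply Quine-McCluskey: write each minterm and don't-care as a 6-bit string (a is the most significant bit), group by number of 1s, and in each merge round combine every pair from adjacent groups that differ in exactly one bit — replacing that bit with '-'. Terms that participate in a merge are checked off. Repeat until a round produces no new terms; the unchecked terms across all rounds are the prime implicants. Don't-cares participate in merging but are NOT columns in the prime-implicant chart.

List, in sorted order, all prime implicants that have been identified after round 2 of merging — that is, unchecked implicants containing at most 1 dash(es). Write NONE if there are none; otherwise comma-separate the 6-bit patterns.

[col 0] 000010*, 000011*, 000100*, 000111*, 001011*, 001111*, 010010*, 010100*, 010101*, 010111*, 011001*, 011100*, 100000*, 100010*, 100100*, 110110*, 111001*, 111110*, 111111*
[col 1] -00010, -00100, -11001, 0-0010, 0-0100, 0-0111, 00-011*, 00-111*, 000-11*, 00001-, 001-11*, 01-100, 0101-1, 01010-, 100-00, 1000-0, 11-110, 11111-
[col 2] 00--11
Prime implicants: -00010, -00100, -11001, 0-0010, 0-0100, 0-0111, 00--11, 00001-, 01-100, 0101-1, 01010-, 100-00, 1000-0, 11-110, 11111-

-00010, -00100, -11001, 0-0010, 0-0100, 0-0111, 00001-, 01-100, 0101-1, 01010-, 100-00, 1000-0, 11-110, 11111-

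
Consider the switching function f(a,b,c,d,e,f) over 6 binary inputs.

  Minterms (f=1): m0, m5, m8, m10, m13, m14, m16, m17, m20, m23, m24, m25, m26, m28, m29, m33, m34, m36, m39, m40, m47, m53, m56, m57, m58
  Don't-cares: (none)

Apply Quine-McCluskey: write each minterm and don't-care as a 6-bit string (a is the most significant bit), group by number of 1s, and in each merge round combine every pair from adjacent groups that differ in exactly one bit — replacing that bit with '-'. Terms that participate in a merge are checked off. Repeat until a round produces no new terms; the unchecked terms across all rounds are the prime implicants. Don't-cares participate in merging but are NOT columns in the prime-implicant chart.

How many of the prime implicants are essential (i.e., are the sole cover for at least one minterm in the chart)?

size-2^0 implicants → 000000(✓)  000101(✓)  001000(✓)  001010(✓)  001101(✓)  001110(✓)  010000(✓)  010001(✓)  010100(✓)  010111  011000(✓)  011001(✓)  011010(✓)  011100(✓)  011101(✓)  100001  100010  100100  100111(✓)  101000(✓)  101111(✓)  110101  111000(✓)  111001(✓)  111010(✓)
size-2^1 implicants → -01000(✓)  -11000(✓)  -11001(✓)  -11010(✓)  0-0000(✓)  0-1000(✓)  0-1010(✓)  0-1101  00-000(✓)  00-101  001-10  0010-0(✓)  01-000(✓)  01-001(✓)  01-100(✓)  010-00(✓)  01000-(✓)  011-00(✓)  011-01(✓)  0110-0(✓)  01100-(✓)  01110-(✓)  1-1000(✓)  10-111  1110-0(✓)  11100-(✓)
size-2^2 implicants → --1000  -110-0  -1100-  0--000  0-10-0  01--00  01-00-  011-0-
Unchecked terms (primes): --1000, -110-0, -1100-, 0--000, 0-10-0, 0-1101, 00-101, 001-10, 01--00, 01-00-, 010111, 011-0-, 10-111, 100001, 100010, 100100, 110101
Minterm coverage:
  m0 ⊆ 0--000 [E]
  m5 ⊆ 00-101 [E]
  m8 ⊆ --1000,0--000,0-10-0
  m10 ⊆ 0-10-0,001-10
  m13 ⊆ 0-1101,00-101
  m14 ⊆ 001-10 [E]
  m16 ⊆ 0--000,01--00,01-00-
  m17 ⊆ 01-00- [E]
  m20 ⊆ 01--00 [E]
  m23 ⊆ 010111 [E]
  m24 ⊆ --1000,-110-0,-1100-,0--000,0-10-0,01--00,01-00-,011-0-
  m25 ⊆ -1100-,01-00-,011-0-
  m26 ⊆ -110-0,0-10-0
  m28 ⊆ 01--00,011-0-
  m29 ⊆ 0-1101,011-0-
  m33 ⊆ 100001 [E]
  m34 ⊆ 100010 [E]
  m36 ⊆ 100100 [E]
  m39 ⊆ 10-111 [E]
  m40 ⊆ --1000 [E]
  m47 ⊆ 10-111 [E]
  m53 ⊆ 110101 [E]
  m56 ⊆ --1000,-110-0,-1100-
  m57 ⊆ -1100- [E]
  m58 ⊆ -110-0 [E]
E = {--1000, -110-0, -1100-, 0--000, 00-101, 001-10, 01--00, 01-00-, 010111, 10-111, 100001, 100010, 100100, 110101}

14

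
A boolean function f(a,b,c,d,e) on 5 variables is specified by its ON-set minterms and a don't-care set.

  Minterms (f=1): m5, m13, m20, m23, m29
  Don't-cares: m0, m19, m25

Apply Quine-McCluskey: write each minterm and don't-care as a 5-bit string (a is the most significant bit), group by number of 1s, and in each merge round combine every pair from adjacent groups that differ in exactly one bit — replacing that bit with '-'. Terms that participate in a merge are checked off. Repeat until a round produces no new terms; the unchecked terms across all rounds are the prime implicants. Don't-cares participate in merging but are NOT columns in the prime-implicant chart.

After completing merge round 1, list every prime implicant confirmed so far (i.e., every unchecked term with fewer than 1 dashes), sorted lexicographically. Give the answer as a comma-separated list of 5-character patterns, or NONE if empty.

00000, 10100

size-2^0 implicants → 00000  00101(✓)  01101(✓)  10011(✓)  10100  10111(✓)  11001(✓)  11101(✓)
size-2^1 implicants → -1101  0-101  10-11  11-01
Unchecked terms (primes): -1101, 0-101, 00000, 10-11, 10100, 11-01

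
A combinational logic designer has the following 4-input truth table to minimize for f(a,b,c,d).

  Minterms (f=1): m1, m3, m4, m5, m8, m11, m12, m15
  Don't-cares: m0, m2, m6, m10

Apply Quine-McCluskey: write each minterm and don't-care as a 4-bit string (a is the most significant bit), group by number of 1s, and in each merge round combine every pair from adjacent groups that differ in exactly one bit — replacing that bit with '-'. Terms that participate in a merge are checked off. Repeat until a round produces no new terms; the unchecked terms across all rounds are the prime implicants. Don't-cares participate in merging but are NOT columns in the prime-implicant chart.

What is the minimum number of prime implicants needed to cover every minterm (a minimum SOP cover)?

4

[col 0] 0000*, 0001*, 0010*, 0011*, 0100*, 0101*, 0110*, 1000*, 1010*, 1011*, 1100*, 1111*
[col 1] -000*, -010*, -011*, -100*, 0-00*, 0-01*, 0-10*, 00-0*, 00-1*, 000-*, 001-*, 01-0*, 010-*, 1-00*, 1-11, 10-0*, 101-*
[col 2] --00, -0-0, -01-, 0--0, 0-0-, 00--
Prime implicants: --00, -0-0, -01-, 0--0, 0-0-, 00--, 1-11
PI chart (minterm → PIs covering it):
  1 | 0-0-,00--
  3 | -01-,00--
  4 | --00,0--0,0-0-
  5 | 0-0-  (sole → essential)
  8 | --00,-0-0
  11 | -01-,1-11
  12 | --00  (sole → essential)
  15 | 1-11  (sole → essential)
Essential prime implicants: --00, 0-0-, 1-11
Petrick residual → -01-
Minimum SOP uses 4 PIs: c'd' + b'c + a'c' + acd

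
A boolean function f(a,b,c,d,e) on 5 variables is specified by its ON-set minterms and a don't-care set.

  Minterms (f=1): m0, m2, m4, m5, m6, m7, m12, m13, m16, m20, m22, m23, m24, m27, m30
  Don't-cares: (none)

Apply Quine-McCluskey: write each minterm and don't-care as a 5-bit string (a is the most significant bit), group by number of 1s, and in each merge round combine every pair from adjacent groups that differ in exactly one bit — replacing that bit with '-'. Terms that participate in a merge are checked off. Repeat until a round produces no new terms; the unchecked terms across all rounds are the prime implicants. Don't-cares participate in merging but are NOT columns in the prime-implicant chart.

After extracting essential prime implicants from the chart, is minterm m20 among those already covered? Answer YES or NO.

NO

Round 0: 00000✓ 00010✓ 00100✓ 00101✓ 00110✓ 00111✓ 01100✓ 01101✓ 10000✓ 10100✓ 10110✓ 10111✓ 11000✓ 11011 11110✓
Round 1: -0000✓ -0100✓ -0110✓ -0111✓ 0-100✓ 0-101✓ 00-00✓ 00-10✓ 000-0✓ 001-0✓ 001-1✓ 0010-✓ 0011-✓ 0110-✓ 1-000 1-110 10-00✓ 101-0✓ 1011-✓
Round 2: -0-00 -01-0 -011- 0-10- 00--0 001--
PIs = {-0-00, -01-0, -011-, 0-10-, 00--0, 001--, 1-000, 1-110, 11011}
Coverage chart:
  m0: -0-00,00--0
  m2: 00--0 ←essential
  m4: -0-00,-01-0,0-10-,00--0,001--
  m5: 0-10-,001--
  m6: -01-0,-011-,00--0,001--
  m7: -011-,001--
  m12: 0-10- ←essential
  m13: 0-10- ←essential
  m16: -0-00,1-000
  m20: -0-00,-01-0
  m22: -01-0,-011-,1-110
  m23: -011- ←essential
  m24: 1-000 ←essential
  m27: 11011 ←essential
  m30: 1-110 ←essential
Essential: -011-, 0-10-, 00--0, 1-000, 1-110, 11011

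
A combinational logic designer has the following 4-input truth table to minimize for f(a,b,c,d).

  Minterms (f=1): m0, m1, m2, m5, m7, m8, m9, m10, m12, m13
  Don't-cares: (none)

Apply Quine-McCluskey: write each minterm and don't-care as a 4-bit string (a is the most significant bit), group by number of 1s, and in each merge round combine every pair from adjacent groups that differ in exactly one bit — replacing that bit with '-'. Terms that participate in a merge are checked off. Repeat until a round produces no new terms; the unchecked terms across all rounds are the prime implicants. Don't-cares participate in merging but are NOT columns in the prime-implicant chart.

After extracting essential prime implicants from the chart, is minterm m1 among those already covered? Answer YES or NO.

NO

Round 0: 0000✓ 0001✓ 0010✓ 0101✓ 0111✓ 1000✓ 1001✓ 1010✓ 1100✓ 1101✓
Round 1: -000✓ -001✓ -010✓ -101✓ 0-01✓ 00-0✓ 000-✓ 01-1 1-00✓ 1-01✓ 10-0✓ 100-✓ 110-✓
Round 2: --01 -0-0 -00- 1-0-
PIs = {--01, -0-0, -00-, 01-1, 1-0-}
Coverage chart:
  m0: -0-0,-00-
  m1: --01,-00-
  m2: -0-0 ←essential
  m5: --01,01-1
  m7: 01-1 ←essential
  m8: -0-0,-00-,1-0-
  m9: --01,-00-,1-0-
  m10: -0-0 ←essential
  m12: 1-0- ←essential
  m13: --01,1-0-
Essential: -0-0, 01-1, 1-0-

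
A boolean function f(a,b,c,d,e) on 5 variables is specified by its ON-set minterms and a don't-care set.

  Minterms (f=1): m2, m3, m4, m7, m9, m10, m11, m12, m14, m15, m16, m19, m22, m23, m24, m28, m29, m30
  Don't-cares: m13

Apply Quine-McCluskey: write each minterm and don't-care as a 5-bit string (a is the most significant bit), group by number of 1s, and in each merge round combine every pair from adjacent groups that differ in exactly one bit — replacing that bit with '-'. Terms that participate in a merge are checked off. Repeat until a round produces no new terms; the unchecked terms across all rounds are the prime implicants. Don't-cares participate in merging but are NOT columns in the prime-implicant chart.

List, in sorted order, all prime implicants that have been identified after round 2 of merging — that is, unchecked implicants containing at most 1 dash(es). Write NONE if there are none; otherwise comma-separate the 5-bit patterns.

[col 0] 00010*, 00011*, 00100*, 00111*, 01001*, 01010*, 01011*, 01100*, 01101*, 01110*, 01111*, 10000*, 10011*, 10110*, 10111*, 11000*, 11100*, 11101*, 11110*
[col 1] -0011*, -0111*, -1100*, -1101*, -1110*, 0-010*, 0-011*, 0-100, 0-111*, 00-11*, 0001-*, 01-01*, 01-10*, 01-11*, 010-1*, 0101-*, 011-0*, 011-1*, 0110-*, 0111-*, 1-000, 1-110, 10-11*, 1011-, 11-00, 111-0*, 1110-*
[col 2] -0-11, -11-0, -110-, 0--11, 0-01-, 01--1, 01-1-, 011--
Prime implicants: -0-11, -11-0, -110-, 0--11, 0-01-, 0-100, 01--1, 01-1-, 011--, 1-000, 1-110, 1011-, 11-00

0-100, 1-000, 1-110, 1011-, 11-00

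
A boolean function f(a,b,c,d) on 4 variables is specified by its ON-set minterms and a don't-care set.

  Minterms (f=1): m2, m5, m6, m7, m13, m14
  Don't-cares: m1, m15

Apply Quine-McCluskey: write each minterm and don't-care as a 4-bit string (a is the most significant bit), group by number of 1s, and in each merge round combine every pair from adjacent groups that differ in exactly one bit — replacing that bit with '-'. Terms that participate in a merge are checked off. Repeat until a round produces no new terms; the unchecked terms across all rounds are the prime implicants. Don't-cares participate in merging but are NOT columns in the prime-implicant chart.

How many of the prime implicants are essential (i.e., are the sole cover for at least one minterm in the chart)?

3

Round 0: 0001✓ 0010✓ 0101✓ 0110✓ 0111✓ 1101✓ 1110✓ 1111✓
Round 1: -101✓ -110✓ -111✓ 0-01 0-10 01-1✓ 011-✓ 11-1✓ 111-✓
Round 2: -1-1 -11-
PIs = {-1-1, -11-, 0-01, 0-10}
Coverage chart:
  m2: 0-10 ←essential
  m5: -1-1,0-01
  m6: -11-,0-10
  m7: -1-1,-11-
  m13: -1-1 ←essential
  m14: -11- ←essential
Essential: -1-1, -11-, 0-10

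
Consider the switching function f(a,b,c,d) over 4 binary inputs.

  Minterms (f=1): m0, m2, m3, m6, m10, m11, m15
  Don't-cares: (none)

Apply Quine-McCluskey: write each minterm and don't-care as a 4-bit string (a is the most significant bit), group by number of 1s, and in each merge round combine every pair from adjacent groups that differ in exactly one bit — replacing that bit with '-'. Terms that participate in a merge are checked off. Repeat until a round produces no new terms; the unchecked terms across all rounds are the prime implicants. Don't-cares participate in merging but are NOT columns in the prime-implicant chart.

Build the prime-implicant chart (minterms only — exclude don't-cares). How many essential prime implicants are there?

Round 0: 0000✓ 0010✓ 0011✓ 0110✓ 1010✓ 1011✓ 1111✓
Round 1: -010✓ -011✓ 0-10 00-0 001-✓ 1-11 101-✓
Round 2: -01-
PIs = {-01-, 0-10, 00-0, 1-11}
Coverage chart:
  m0: 00-0 ←essential
  m2: -01-,0-10,00-0
  m3: -01- ←essential
  m6: 0-10 ←essential
  m10: -01- ←essential
  m11: -01-,1-11
  m15: 1-11 ←essential
Essential: -01-, 0-10, 00-0, 1-11

4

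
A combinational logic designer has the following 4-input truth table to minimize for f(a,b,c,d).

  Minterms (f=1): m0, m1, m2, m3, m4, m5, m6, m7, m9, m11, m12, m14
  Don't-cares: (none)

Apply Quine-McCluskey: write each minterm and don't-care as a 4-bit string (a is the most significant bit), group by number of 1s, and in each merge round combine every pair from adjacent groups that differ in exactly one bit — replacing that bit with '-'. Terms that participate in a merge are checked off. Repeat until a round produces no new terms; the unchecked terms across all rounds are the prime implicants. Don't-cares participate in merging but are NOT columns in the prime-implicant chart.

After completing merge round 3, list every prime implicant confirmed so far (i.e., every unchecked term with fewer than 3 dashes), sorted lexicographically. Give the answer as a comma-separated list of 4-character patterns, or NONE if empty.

size-2^0 implicants → 0000(✓)  0001(✓)  0010(✓)  0011(✓)  0100(✓)  0101(✓)  0110(✓)  0111(✓)  1001(✓)  1011(✓)  1100(✓)  1110(✓)
size-2^1 implicants → -001(✓)  -011(✓)  -100(✓)  -110(✓)  0-00(✓)  0-01(✓)  0-10(✓)  0-11(✓)  00-0(✓)  00-1(✓)  000-(✓)  001-(✓)  01-0(✓)  01-1(✓)  010-(✓)  011-(✓)  10-1(✓)  11-0(✓)
size-2^2 implicants → -0-1  -1-0  0--0(✓)  0--1(✓)  0-0-(✓)  0-1-(✓)  00--(✓)  01--(✓)
size-2^3 implicants → 0---
Unchecked terms (primes): -0-1, -1-0, 0---

-0-1, -1-0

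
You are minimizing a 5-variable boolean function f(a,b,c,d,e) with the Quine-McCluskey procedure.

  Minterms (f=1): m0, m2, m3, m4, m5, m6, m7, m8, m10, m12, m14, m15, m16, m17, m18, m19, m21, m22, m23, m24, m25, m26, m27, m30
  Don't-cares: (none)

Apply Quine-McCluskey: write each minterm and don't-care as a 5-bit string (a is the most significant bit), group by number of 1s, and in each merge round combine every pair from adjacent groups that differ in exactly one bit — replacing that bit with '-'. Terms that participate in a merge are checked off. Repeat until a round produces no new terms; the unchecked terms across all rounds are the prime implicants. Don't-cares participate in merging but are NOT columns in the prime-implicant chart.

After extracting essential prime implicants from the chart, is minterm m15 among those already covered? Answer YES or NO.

YES

[col 0] 00000*, 00010*, 00011*, 00100*, 00101*, 00110*, 00111*, 01000*, 01010*, 01100*, 01110*, 01111*, 10000*, 10001*, 10010*, 10011*, 10101*, 10110*, 10111*, 11000*, 11001*, 11010*, 11011*, 11110*
[col 1] -0000*, -0010*, -0011*, -0101*, -0110*, -0111*, -1000*, -1010*, -1110*, 0-000*, 0-010*, 0-100*, 0-110*, 0-111*, 00-00*, 00-10*, 00-11*, 000-0*, 0001-*, 001-0*, 001-1*, 0010-*, 0011-*, 01-00*, 01-10*, 010-0*, 011-0*, 0111-*, 1-000*, 1-001*, 1-010*, 1-011*, 1-110*, 10-01*, 10-10*, 10-11*, 100-0*, 100-1*, 1000-*, 1001-*, 101-1*, 1011-*, 11-10*, 110-0*, 110-1*, 1100-*, 1101-*
[col 2] --000*, --010*, --110*, -0-10*, -0-11*, -00-0*, -001-*, -01-1, -011-*, -1-10*, -10-0*, 0--00*, 0--10*, 0-0-0*, 0-1-0*, 0-11-, 00--0*, 00-1-*, 001--, 01--0*, 1--10*, 1-0-0*, 1-0-1*, 1-00-*, 1-01-*, 10--1, 10-1-*, 100--*, 110--*
[col 3] ---10, --0-0, -0-1-, 0---0, 1-0--
Prime implicants: ---10, --0-0, -0-1-, -01-1, 0---0, 0-11-, 001--, 1-0--, 10--1
PI chart (minterm → PIs covering it):
  0 | --0-0,0---0
  2 | ---10,--0-0,-0-1-,0---0
  3 | -0-1-  (sole → essential)
  4 | 0---0,001--
  5 | -01-1,001--
  6 | ---10,-0-1-,0---0,0-11-,001--
  7 | -0-1-,-01-1,0-11-,001--
  8 | --0-0,0---0
  10 | ---10,--0-0,0---0
  12 | 0---0  (sole → essential)
  14 | ---10,0---0,0-11-
  15 | 0-11-  (sole → essential)
  16 | --0-0,1-0--
  17 | 1-0--,10--1
  18 | ---10,--0-0,-0-1-,1-0--
  19 | -0-1-,1-0--,10--1
  21 | -01-1,10--1
  22 | ---10,-0-1-
  23 | -0-1-,-01-1,10--1
  24 | --0-0,1-0--
  25 | 1-0--  (sole → essential)
  26 | ---10,--0-0,1-0--
  27 | 1-0--  (sole → essential)
  30 | ---10  (sole → essential)
Essential prime implicants: ---10, -0-1-, 0---0, 0-11-, 1-0--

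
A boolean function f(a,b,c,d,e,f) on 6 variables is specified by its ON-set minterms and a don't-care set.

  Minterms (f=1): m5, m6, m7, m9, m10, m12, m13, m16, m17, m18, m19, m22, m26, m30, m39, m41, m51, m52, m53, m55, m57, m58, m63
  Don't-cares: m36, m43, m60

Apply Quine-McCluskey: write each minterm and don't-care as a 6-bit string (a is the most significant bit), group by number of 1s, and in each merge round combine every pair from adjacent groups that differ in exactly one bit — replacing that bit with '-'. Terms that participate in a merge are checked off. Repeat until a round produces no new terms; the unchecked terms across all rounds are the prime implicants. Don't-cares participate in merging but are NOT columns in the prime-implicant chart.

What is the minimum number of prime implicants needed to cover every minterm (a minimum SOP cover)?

13

Round 0: 000101✓ 000110✓ 000111✓ 001001✓ 001010✓ 001100✓ 001101✓ 010000✓ 010001✓ 010010✓ 010011✓ 010110✓ 011010✓ 011110✓ 100100✓ 100111✓ 101001✓ 101011✓ 110011✓ 110100✓ 110101✓ 110111✓ 111001✓ 111010✓ 111100✓ 111111✓
Round 1: -00111 -01001 -10011 -11010 0-0110 0-1010 00-101 0001-1 00011- 001-01 00110- 01-010✓ 01-110✓ 010-10✓ 0100-0✓ 0100-1✓ 01000-✓ 01001-✓ 011-10✓ 1-0100 1-0111 1-1001 1010-1 11-100 11-111 110-11 1101-1 11010-
Round 2: 01--10 0100--
PIs = {-00111, -01001, -10011, -11010, 0-0110, 0-1010, 00-101, 0001-1, 00011-, 001-01, 00110-, 01--10, 0100--, 1-0100, 1-0111, 1-1001, 1010-1, 11-100, 11-111, 110-11, 1101-1, 11010-}
Coverage chart:
  m5: 00-101,0001-1
  m6: 0-0110,00011-
  m7: -00111,0001-1,00011-
  m9: -01001,001-01
  m10: 0-1010 ←essential
  m12: 00110- ←essential
  m13: 00-101,001-01,00110-
  m16: 0100-- ←essential
  m17: 0100-- ←essential
  m18: 01--10,0100--
  m19: -10011,0100--
  m22: 0-0110,01--10
  m26: -11010,0-1010,01--10
  m30: 01--10 ←essential
  m39: -00111,1-0111
  m41: -01001,1-1001,1010-1
  m51: -10011,110-11
  m52: 1-0100,11-100,11010-
  m53: 1101-1,11010-
  m55: 1-0111,11-111,110-11,1101-1
  m57: 1-1001 ←essential
  m58: -11010 ←essential
  m63: 11-111 ←essential
Essential: -11010, 0-1010, 00110-, 01--10, 0100--, 1-1001, 11-111
Petrick residual → -00111, -01001, -10011, 0-0110, 00-101, 11010-
Min cover (13 terms): b'c'def + b'cd'e'f + bc'd'ef + bcd'ef' + a'c'def' + a'cd'ef' + a'b'de'f + a'b'cde' + a'bef' + a'bc'd' + acd'e'f + abdef + abc'de'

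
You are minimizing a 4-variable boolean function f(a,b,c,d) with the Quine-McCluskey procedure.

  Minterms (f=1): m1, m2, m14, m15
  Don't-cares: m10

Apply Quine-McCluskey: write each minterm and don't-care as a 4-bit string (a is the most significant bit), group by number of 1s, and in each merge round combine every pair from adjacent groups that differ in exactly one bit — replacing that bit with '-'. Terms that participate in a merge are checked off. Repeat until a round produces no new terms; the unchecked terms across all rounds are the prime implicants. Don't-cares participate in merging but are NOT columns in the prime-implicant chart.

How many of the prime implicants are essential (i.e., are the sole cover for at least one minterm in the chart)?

Round 0: 0001 0010✓ 1010✓ 1110✓ 1111✓
Round 1: -010 1-10 111-
PIs = {-010, 0001, 1-10, 111-}
Coverage chart:
  m1: 0001 ←essential
  m2: -010 ←essential
  m14: 1-10,111-
  m15: 111- ←essential
Essential: -010, 0001, 111-

3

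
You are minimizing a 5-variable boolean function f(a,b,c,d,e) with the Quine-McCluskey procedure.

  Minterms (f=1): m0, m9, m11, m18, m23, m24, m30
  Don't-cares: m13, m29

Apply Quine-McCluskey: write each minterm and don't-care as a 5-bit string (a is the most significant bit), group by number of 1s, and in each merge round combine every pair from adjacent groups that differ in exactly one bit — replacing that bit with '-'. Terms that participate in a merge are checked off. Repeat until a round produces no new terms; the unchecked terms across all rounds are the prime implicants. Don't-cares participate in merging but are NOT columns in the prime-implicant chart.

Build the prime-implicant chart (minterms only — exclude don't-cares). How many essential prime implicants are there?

Round 0: 00000 01001✓ 01011✓ 01101✓ 10010 10111 11000 11101✓ 11110
Round 1: -1101 01-01 010-1
PIs = {-1101, 00000, 01-01, 010-1, 10010, 10111, 11000, 11110}
Coverage chart:
  m0: 00000 ←essential
  m9: 01-01,010-1
  m11: 010-1 ←essential
  m18: 10010 ←essential
  m23: 10111 ←essential
  m24: 11000 ←essential
  m30: 11110 ←essential
Essential: 00000, 010-1, 10010, 10111, 11000, 11110

6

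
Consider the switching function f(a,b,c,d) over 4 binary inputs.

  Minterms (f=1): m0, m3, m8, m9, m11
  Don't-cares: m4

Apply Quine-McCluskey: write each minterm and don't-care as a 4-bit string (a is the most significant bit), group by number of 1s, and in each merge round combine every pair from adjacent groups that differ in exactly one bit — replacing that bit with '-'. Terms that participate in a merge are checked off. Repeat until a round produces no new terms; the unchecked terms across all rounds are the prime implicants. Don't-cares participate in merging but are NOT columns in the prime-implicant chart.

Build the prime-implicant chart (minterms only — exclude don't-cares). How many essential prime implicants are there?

size-2^0 implicants → 0000(✓)  0011(✓)  0100(✓)  1000(✓)  1001(✓)  1011(✓)
size-2^1 implicants → -000  -011  0-00  10-1  100-
Unchecked terms (primes): -000, -011, 0-00, 10-1, 100-
Minterm coverage:
  m0 ⊆ -000,0-00
  m3 ⊆ -011 [E]
  m8 ⊆ -000,100-
  m9 ⊆ 10-1,100-
  m11 ⊆ -011,10-1
E = {-011}

1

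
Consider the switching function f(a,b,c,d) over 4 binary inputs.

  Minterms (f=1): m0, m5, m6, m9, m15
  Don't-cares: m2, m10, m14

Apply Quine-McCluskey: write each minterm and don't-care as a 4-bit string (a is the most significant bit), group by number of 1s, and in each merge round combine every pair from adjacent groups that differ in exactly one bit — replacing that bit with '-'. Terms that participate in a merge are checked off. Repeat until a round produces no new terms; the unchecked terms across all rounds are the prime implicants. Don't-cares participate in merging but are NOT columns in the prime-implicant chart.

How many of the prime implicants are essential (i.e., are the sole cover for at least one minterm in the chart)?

[col 0] 0000*, 0010*, 0101, 0110*, 1001, 1010*, 1110*, 1111*
[col 1] -010*, -110*, 0-10*, 00-0, 1-10*, 111-
[col 2] --10
Prime implicants: --10, 00-0, 0101, 1001, 111-
PI chart (minterm → PIs covering it):
  0 | 00-0  (sole → essential)
  5 | 0101  (sole → essential)
  6 | --10  (sole → essential)
  9 | 1001  (sole → essential)
  15 | 111-  (sole → essential)
Essential prime implicants: --10, 00-0, 0101, 1001, 111-

5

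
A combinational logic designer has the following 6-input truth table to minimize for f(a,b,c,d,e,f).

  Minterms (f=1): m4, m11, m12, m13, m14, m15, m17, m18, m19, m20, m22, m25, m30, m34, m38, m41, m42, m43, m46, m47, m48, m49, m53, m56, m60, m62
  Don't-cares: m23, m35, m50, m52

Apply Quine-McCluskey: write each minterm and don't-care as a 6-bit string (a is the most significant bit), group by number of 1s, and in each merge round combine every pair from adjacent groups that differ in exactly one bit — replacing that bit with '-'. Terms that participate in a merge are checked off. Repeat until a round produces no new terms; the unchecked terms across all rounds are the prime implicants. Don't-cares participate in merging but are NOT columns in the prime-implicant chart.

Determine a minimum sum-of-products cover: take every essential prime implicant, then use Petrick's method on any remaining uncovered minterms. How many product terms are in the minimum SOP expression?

Round 0: 000100✓ 001011✓ 001100✓ 001101✓ 001110✓ 001111✓ 010001✓ 010010✓ 010011✓ 010100✓ 010110✓ 010111✓ 011001✓ 011110✓ 100010✓ 100011✓ 100110✓ 101001✓ 101010✓ 101011✓ 101110✓ 101111✓ 110000✓ 110001✓ 110010✓ 110100✓ 110101✓ 111000✓ 111100✓ 111110✓
Round 1: -01011✓ -01110✓ -01111✓ -10001 -10010 -10100 -11110✓ 0-0100 0-1110✓ 00-100 001-11✓ 0011-0✓ 0011-1✓ 00110-✓ 00111-✓ 01-001 01-110 010-10✓ 010-11✓ 0100-1 01001-✓ 0101-0 01011-✓ 1-0010 1-1110✓ 10-010✓ 10-011✓ 10-110✓ 100-10✓ 10001-✓ 101-10✓ 101-11✓ 1010-1 10101-✓ 10111-✓ 11-000✓ 11-100✓ 110-00✓ 110-01✓ 1100-0 11000-✓ 11010-✓ 111-00✓ 1111-0
Round 2: --1110 -01-11 -0111- 0011-- 010-1- 10--10 10-01- 101-1- 11--00 110-0-
PIs = {--1110, -01-11, -0111-, -10001, -10010, -10100, 0-0100, 00-100, 0011--, 01-001, 01-110, 010-1-, 0100-1, 0101-0, 1-0010, 10--10, 10-01-, 101-1-, 1010-1, 11--00, 110-0-, 1100-0, 1111-0}
Coverage chart:
  m4: 0-0100,00-100
  m11: -01-11 ←essential
  m12: 00-100,0011--
  m13: 0011-- ←essential
  m14: --1110,-0111-,0011--
  m15: -01-11,-0111-,0011--
  m17: -10001,01-001,0100-1
  m18: -10010,010-1-
  m19: 010-1-,0100-1
  m20: -10100,0-0100,0101-0
  m22: 01-110,010-1-,0101-0
  m25: 01-001 ←essential
  m30: --1110,01-110
  m34: 1-0010,10--10,10-01-
  m38: 10--10 ←essential
  m41: 1010-1 ←essential
  m42: 10--10,10-01-,101-1-
  m43: -01-11,10-01-,101-1-,1010-1
  m46: --1110,-0111-,10--10,101-1-
  m47: -01-11,-0111-,101-1-
  m48: 11--00,110-0-,1100-0
  m49: -10001,110-0-
  m53: 110-0- ←essential
  m56: 11--00 ←essential
  m60: 11--00,1111-0
  m62: --1110,1111-0
Essential: -01-11, 0011--, 01-001, 10--10, 1010-1, 11--00, 110-0-
Petrick residual → --1110, 0-0100, 010-1-
Min cover (10 terms): cdef' + b'cef + a'c'de'f' + a'b'cd + a'bd'e'f + a'bc'e + ab'ef' + ab'cd'f + abe'f' + abc'e'

10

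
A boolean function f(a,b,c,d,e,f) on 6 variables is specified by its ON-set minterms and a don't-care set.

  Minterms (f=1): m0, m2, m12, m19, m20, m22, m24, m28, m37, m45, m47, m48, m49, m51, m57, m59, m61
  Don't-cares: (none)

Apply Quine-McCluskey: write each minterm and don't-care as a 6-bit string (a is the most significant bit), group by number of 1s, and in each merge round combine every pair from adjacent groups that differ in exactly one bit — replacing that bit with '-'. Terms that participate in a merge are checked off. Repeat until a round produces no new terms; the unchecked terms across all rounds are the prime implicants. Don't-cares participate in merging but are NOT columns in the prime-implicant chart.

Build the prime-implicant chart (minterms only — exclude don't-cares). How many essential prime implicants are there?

9

Round 0: 000000✓ 000010✓ 001100✓ 010011✓ 010100✓ 010110✓ 011000✓ 011100✓ 100101✓ 101101✓ 101111✓ 110000✓ 110001✓ 110011✓ 111001✓ 111011✓ 111101✓
Round 1: -10011 0-1100 0000-0 01-100 0101-0 011-00 1-1101 10-101 1011-1 11-001✓ 11-011✓ 1100-1✓ 11000- 111-01 1110-1✓
Round 2: 11-0-1
PIs = {-10011, 0-1100, 0000-0, 01-100, 0101-0, 011-00, 1-1101, 10-101, 1011-1, 11-0-1, 11000-, 111-01}
Coverage chart:
  m0: 0000-0 ←essential
  m2: 0000-0 ←essential
  m12: 0-1100 ←essential
  m19: -10011 ←essential
  m20: 01-100,0101-0
  m22: 0101-0 ←essential
  m24: 011-00 ←essential
  m28: 0-1100,01-100,011-00
  m37: 10-101 ←essential
  m45: 1-1101,10-101,1011-1
  m47: 1011-1 ←essential
  m48: 11000- ←essential
  m49: 11-0-1,11000-
  m51: -10011,11-0-1
  m57: 11-0-1,111-01
  m59: 11-0-1 ←essential
  m61: 1-1101,111-01
Essential: -10011, 0-1100, 0000-0, 0101-0, 011-00, 10-101, 1011-1, 11-0-1, 11000-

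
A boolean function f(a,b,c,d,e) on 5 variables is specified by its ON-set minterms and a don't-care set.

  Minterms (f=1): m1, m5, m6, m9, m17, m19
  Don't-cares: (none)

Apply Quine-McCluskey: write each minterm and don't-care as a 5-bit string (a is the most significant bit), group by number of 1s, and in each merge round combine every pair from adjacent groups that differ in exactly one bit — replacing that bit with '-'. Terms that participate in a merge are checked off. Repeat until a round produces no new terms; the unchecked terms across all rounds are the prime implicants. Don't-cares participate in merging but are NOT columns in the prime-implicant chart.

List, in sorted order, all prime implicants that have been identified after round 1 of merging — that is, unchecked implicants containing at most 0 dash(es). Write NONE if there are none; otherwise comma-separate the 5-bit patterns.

00110

[col 0] 00001*, 00101*, 00110, 01001*, 10001*, 10011*
[col 1] -0001, 0-001, 00-01, 100-1
Prime implicants: -0001, 0-001, 00-01, 00110, 100-1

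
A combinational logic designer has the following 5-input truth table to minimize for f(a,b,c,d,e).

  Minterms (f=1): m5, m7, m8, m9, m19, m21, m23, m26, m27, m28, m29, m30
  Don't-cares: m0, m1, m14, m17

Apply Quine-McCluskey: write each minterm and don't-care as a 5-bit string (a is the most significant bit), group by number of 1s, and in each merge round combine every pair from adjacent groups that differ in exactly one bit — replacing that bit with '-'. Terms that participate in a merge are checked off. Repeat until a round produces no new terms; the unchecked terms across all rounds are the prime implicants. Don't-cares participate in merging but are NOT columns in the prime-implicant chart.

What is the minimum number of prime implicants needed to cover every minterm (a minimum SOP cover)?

Round 0: 00000✓ 00001✓ 00101✓ 00111✓ 01000✓ 01001✓ 01110✓ 10001✓ 10011✓ 10101✓ 10111✓ 11010✓ 11011✓ 11100✓ 11101✓ 11110✓
Round 1: -0001✓ -0101✓ -0111✓ -1110 0-000✓ 0-001✓ 00-01✓ 0000-✓ 001-1✓ 0100-✓ 1-011 1-101 10-01✓ 10-11✓ 100-1✓ 101-1✓ 11-10 1101- 111-0 1110-
Round 2: -0-01 -01-1 0-00- 10--1
PIs = {-0-01, -01-1, -1110, 0-00-, 1-011, 1-101, 10--1, 11-10, 1101-, 111-0, 1110-}
Coverage chart:
  m5: -0-01,-01-1
  m7: -01-1 ←essential
  m8: 0-00- ←essential
  m9: 0-00- ←essential
  m19: 1-011,10--1
  m21: -0-01,-01-1,1-101,10--1
  m23: -01-1,10--1
  m26: 11-10,1101-
  m27: 1-011,1101-
  m28: 111-0,1110-
  m29: 1-101,1110-
  m30: -1110,11-10,111-0
Essential: -01-1, 0-00-
Petrick residual → 1-011, 11-10, 1110-
Min cover (5 terms): b'ce + a'c'd' + ac'de + abde' + abcd'

5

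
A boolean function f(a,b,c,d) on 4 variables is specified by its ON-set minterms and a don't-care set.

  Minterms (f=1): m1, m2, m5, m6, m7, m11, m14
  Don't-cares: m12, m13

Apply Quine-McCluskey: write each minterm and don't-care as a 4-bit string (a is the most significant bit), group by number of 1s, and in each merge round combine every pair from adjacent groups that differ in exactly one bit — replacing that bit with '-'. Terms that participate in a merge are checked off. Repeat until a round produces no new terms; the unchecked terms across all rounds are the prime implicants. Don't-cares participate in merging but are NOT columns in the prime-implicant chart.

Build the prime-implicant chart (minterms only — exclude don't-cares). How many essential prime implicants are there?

3

Round 0: 0001✓ 0010✓ 0101✓ 0110✓ 0111✓ 1011 1100✓ 1101✓ 1110✓
Round 1: -101 -110 0-01 0-10 01-1 011- 11-0 110-
PIs = {-101, -110, 0-01, 0-10, 01-1, 011-, 1011, 11-0, 110-}
Coverage chart:
  m1: 0-01 ←essential
  m2: 0-10 ←essential
  m5: -101,0-01,01-1
  m6: -110,0-10,011-
  m7: 01-1,011-
  m11: 1011 ←essential
  m14: -110,11-0
Essential: 0-01, 0-10, 1011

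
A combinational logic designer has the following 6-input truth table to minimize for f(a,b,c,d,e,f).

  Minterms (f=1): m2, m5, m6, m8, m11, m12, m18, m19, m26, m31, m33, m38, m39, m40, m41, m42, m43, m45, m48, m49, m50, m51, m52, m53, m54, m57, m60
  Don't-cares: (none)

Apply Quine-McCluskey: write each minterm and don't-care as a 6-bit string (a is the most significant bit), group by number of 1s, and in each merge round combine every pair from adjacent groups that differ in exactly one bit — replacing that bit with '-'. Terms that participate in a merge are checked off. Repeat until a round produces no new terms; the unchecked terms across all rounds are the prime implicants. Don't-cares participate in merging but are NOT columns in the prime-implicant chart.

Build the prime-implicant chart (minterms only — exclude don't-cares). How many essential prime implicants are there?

size-2^0 implicants → 000010(✓)  000101  000110(✓)  001000(✓)  001011(✓)  001100(✓)  010010(✓)  010011(✓)  011010(✓)  011111  100001(✓)  100110(✓)  100111(✓)  101000(✓)  101001(✓)  101010(✓)  101011(✓)  101101(✓)  110000(✓)  110001(✓)  110010(✓)  110011(✓)  110100(✓)  110101(✓)  110110(✓)  111001(✓)  111100(✓)
size-2^1 implicants → -00110  -01000  -01011  -10010(✓)  -10011(✓)  0-0010  000-10  001-00  01-010  01001-(✓)  1-0001(✓)  1-0110  1-1001(✓)  10-001(✓)  10011-  101-01  1010-0(✓)  1010-1(✓)  10100-(✓)  10101-(✓)  11-001(✓)  11-100  110-00(✓)  110-01(✓)  110-10(✓)  1100-0(✓)  1100-1(✓)  11000-(✓)  11001-(✓)  1101-0(✓)  11010-(✓)
size-2^2 implicants → -1001-  1--001  1010--  110--0  110-0-  1100--
Unchecked terms (primes): -00110, -01000, -01011, -1001-, 0-0010, 000-10, 000101, 001-00, 01-010, 011111, 1--001, 1-0110, 10011-, 101-01, 1010--, 11-100, 110--0, 110-0-, 1100--
Minterm coverage:
  m2 ⊆ 0-0010,000-10
  m5 ⊆ 000101 [E]
  m6 ⊆ -00110,000-10
  m8 ⊆ -01000,001-00
  m11 ⊆ -01011 [E]
  m12 ⊆ 001-00 [E]
  m18 ⊆ -1001-,0-0010,01-010
  m19 ⊆ -1001- [E]
  m26 ⊆ 01-010 [E]
  m31 ⊆ 011111 [E]
  m33 ⊆ 1--001 [E]
  m38 ⊆ -00110,1-0110,10011-
  m39 ⊆ 10011- [E]
  m40 ⊆ -01000,1010--
  m41 ⊆ 1--001,101-01,1010--
  m42 ⊆ 1010-- [E]
  m43 ⊆ -01011,1010--
  m45 ⊆ 101-01 [E]
  m48 ⊆ 110--0,110-0-,1100--
  m49 ⊆ 1--001,110-0-,1100--
  m50 ⊆ -1001-,110--0,1100--
  m51 ⊆ -1001-,1100--
  m52 ⊆ 11-100,110--0,110-0-
  m53 ⊆ 110-0- [E]
  m54 ⊆ 1-0110,110--0
  m57 ⊆ 1--001 [E]
  m60 ⊆ 11-100 [E]
E = {-01011, -1001-, 000101, 001-00, 01-010, 011111, 1--001, 10011-, 101-01, 1010--, 11-100, 110-0-}

12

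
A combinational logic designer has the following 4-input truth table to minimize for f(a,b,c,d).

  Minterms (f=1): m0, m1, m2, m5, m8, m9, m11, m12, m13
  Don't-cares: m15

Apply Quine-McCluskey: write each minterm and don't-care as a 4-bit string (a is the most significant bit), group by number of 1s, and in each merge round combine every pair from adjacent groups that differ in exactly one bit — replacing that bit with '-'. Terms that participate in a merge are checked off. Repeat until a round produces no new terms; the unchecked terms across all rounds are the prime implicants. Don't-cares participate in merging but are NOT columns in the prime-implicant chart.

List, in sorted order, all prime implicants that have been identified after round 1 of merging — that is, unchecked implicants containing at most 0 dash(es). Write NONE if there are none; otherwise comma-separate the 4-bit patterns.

NONE

[col 0] 0000*, 0001*, 0010*, 0101*, 1000*, 1001*, 1011*, 1100*, 1101*, 1111*
[col 1] -000*, -001*, -101*, 0-01*, 00-0, 000-*, 1-00*, 1-01*, 1-11*, 10-1*, 100-*, 11-1*, 110-*
[col 2] --01, -00-, 1--1, 1-0-
Prime implicants: --01, -00-, 00-0, 1--1, 1-0-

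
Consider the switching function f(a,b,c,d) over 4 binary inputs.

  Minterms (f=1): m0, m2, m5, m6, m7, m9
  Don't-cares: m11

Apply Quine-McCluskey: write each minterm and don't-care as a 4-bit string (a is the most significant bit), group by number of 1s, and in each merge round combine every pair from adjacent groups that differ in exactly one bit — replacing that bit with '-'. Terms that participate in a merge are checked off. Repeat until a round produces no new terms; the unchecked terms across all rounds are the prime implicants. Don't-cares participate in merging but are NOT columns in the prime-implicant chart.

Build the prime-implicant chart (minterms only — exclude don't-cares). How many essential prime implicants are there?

3

Round 0: 0000✓ 0010✓ 0101✓ 0110✓ 0111✓ 1001✓ 1011✓
Round 1: 0-10 00-0 01-1 011- 10-1
PIs = {0-10, 00-0, 01-1, 011-, 10-1}
Coverage chart:
  m0: 00-0 ←essential
  m2: 0-10,00-0
  m5: 01-1 ←essential
  m6: 0-10,011-
  m7: 01-1,011-
  m9: 10-1 ←essential
Essential: 00-0, 01-1, 10-1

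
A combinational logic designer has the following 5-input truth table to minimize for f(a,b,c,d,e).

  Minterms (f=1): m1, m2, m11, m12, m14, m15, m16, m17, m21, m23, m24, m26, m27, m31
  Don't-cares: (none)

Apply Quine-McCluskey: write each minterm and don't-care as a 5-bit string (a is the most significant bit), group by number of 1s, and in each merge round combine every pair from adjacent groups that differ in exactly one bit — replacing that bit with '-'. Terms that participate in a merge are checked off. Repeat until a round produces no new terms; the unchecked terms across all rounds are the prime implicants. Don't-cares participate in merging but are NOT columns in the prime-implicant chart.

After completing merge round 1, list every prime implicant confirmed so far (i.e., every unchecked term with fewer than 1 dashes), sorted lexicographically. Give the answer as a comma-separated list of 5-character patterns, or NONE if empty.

00010

Round 0: 00001✓ 00010 01011✓ 01100✓ 01110✓ 01111✓ 10000✓ 10001✓ 10101✓ 10111✓ 11000✓ 11010✓ 11011✓ 11111✓
Round 1: -0001 -1011✓ -1111✓ 01-11✓ 011-0 0111- 1-000 1-111 10-01 1000- 101-1 11-11✓ 110-0 1101-
Round 2: -1-11
PIs = {-0001, -1-11, 00010, 011-0, 0111-, 1-000, 1-111, 10-01, 1000-, 101-1, 110-0, 1101-}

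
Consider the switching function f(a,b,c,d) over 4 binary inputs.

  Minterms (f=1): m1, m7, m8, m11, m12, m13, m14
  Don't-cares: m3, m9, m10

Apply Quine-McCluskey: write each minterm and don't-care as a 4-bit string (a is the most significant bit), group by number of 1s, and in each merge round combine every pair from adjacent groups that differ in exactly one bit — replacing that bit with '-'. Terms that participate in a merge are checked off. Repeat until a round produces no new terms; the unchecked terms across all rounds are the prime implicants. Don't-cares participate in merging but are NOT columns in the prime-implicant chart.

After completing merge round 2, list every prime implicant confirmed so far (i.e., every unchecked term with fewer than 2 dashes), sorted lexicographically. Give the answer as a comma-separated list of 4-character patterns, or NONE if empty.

0-11

Round 0: 0001✓ 0011✓ 0111✓ 1000✓ 1001✓ 1010✓ 1011✓ 1100✓ 1101✓ 1110✓
Round 1: -001✓ -011✓ 0-11 00-1✓ 1-00✓ 1-01✓ 1-10✓ 10-0✓ 10-1✓ 100-✓ 101-✓ 11-0✓ 110-✓
Round 2: -0-1 1--0 1-0- 10--
PIs = {-0-1, 0-11, 1--0, 1-0-, 10--}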